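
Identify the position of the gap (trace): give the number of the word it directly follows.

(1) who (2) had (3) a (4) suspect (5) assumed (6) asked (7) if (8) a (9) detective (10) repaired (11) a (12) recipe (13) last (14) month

5

The displaced element is "who" (word 1).
It is linked across 1 clause boundary (Ø).
It functions as the subject of "asked", so the gap sits immediately after word 5 ("assumed").
Base order: A suspect had assumed who asked if a detective repaired a recipe last month.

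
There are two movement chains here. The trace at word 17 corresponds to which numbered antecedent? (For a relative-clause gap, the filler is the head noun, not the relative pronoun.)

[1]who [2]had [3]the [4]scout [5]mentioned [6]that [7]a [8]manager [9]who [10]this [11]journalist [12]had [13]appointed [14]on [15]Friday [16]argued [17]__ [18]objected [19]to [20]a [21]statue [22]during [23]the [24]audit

The marked gap is the subject of "objected".
Its filler is the fronted wh-phrase "who", at word 1.
(The other dependency links word 8 to a gap after word 13.)

1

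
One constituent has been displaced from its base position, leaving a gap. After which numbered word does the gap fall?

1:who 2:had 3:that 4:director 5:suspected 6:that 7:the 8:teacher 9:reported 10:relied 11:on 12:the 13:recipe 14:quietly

The displaced element is "who" (word 1).
It is linked across 2 clause boundaries (that → Ø).
It functions as the subject of "relied", so the gap sits immediately after word 9 ("reported").
Base order: That director had suspected that the teacher reported that who relied on the recipe quietly.

9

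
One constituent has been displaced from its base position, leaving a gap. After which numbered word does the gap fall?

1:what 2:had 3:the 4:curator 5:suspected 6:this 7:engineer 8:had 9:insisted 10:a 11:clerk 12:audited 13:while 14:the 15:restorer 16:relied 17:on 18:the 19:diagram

12

The displaced element is "what" (word 1).
It is linked across 2 clause boundaries (Ø → Ø).
It functions as the direct object of "audited", so the gap sits immediately after word 12 ("audited").
Base order: The curator had suspected this engineer had insisted a clerk audited what while the restorer relied on the diagram.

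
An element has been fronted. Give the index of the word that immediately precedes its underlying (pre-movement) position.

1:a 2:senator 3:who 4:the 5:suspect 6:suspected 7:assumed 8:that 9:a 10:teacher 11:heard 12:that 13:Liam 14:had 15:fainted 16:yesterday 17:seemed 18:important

6

The displaced element is "a senator" (word 2).
It is linked across 1 clause boundary (Ø).
It functions as the subject of "assumed", so the gap sits immediately after word 6 ("suspected").
Base order: The suspect suspected a senator assumed that a teacher heard that Liam had fainted yesterday.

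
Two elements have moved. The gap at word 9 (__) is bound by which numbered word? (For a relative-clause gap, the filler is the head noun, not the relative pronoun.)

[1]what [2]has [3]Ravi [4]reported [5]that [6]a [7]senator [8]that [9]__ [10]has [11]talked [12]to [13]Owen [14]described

The marked gap is inside the relative clause, the subject of "talked".
Its filler is the head noun "senator" (via "that"), at word 7.
(The other dependency links word 1 to a gap after word 14.)

7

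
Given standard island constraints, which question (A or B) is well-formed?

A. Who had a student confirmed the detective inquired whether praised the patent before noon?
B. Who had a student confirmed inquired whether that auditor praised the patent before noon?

B

In A, the wh-phrase is extracted from inside a wh-island (introduced by "whether"), which blocks movement.
In B, the extraction path crosses only that-complement boundaries, which are transparent.
So B is grammatical.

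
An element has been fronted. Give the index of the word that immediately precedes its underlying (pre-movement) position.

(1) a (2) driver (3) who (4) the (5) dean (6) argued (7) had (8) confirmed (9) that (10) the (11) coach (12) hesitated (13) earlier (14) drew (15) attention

The displaced element is "a driver" (word 2).
It is linked across 1 clause boundary (Ø).
It functions as the subject of "confirmed", so the gap sits immediately after word 6 ("argued").
Base order: The dean argued a driver had confirmed that the coach hesitated earlier.

6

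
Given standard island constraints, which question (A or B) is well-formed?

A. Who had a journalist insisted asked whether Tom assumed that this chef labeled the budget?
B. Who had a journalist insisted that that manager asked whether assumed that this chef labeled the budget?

A

In B, the wh-phrase is extracted from inside a wh-island (introduced by "whether"), which blocks movement.
In A, the extraction path crosses only that-complement boundaries, which are transparent.
So A is grammatical.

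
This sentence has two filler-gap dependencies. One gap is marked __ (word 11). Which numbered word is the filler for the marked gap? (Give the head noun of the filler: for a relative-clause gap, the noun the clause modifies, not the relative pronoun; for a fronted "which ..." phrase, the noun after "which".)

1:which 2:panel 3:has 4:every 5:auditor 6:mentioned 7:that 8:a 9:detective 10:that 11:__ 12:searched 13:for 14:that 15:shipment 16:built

9

The marked gap is inside the relative clause, the subject of "searched".
Its filler is the head noun "detective" (via "that"), at word 9.
(The other dependency links word 2 to a gap after word 16.)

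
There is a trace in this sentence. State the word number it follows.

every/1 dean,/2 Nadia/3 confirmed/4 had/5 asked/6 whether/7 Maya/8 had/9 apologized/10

The displaced element is "every dean" (word 2).
It is linked across 1 clause boundary (Ø).
It functions as the subject of "asked", so the gap sits immediately after word 4 ("confirmed").
Base order: Nadia confirmed that every dean had asked whether Maya had apologized.

4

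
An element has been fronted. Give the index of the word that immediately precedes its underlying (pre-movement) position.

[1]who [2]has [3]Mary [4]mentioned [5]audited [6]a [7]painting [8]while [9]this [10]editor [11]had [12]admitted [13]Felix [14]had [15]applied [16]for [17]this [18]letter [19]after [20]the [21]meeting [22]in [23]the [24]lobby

The displaced element is "who" (word 1).
It is linked across 1 clause boundary (Ø).
It functions as the subject of "audited", so the gap sits immediately after word 4 ("mentioned").
Base order: Mary has mentioned who audited a painting while this editor had admitted Felix had applied for this letter after the meeting in the lobby.

4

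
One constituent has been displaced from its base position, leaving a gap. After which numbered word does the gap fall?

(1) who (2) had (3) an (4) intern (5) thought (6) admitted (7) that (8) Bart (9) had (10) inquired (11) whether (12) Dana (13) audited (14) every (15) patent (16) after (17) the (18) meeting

5

The displaced element is "who" (word 1).
It is linked across 1 clause boundary (Ø).
It functions as the subject of "admitted", so the gap sits immediately after word 5 ("thought").
Base order: An intern had thought who admitted that Bart had inquired whether Dana audited every patent after the meeting.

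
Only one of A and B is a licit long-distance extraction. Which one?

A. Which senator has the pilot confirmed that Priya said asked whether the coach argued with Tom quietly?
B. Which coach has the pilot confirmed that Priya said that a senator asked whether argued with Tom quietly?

A

In B, the wh-phrase is extracted from inside a wh-island (introduced by "whether"), which blocks movement.
In A, the extraction path crosses only that-complement boundaries, which are transparent.
So A is grammatical.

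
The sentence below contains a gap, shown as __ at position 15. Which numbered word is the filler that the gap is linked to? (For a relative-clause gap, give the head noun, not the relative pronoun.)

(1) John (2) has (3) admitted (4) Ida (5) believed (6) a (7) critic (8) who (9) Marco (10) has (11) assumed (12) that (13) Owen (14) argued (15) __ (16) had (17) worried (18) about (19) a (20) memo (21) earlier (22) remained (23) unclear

The gap at 15 is the subject of "worried", inside a relative clause.
The relative pronoun is "who" (word 8); it is bound by the head noun immediately before it.
Its filler is the head noun "critic", at word 7.

7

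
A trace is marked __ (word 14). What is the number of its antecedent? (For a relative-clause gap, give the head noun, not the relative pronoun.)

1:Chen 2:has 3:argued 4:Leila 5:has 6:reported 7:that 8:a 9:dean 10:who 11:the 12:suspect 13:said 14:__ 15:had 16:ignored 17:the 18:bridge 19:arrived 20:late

9

The gap at 14 is the subject of "ignored", inside a relative clause.
The relative pronoun is "who" (word 10); it is bound by the head noun immediately before it.
Its filler is the head noun "dean", at word 9.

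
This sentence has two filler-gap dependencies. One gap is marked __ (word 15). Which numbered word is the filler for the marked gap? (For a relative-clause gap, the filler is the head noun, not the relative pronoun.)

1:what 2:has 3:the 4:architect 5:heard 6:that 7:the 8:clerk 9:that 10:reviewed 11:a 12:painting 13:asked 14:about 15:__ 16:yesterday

The marked gap is the object of the preposition "about" of "asked".
Its filler is the fronted wh-phrase "what", at word 1.
(The other dependency links word 8 to a gap after word 9.)

1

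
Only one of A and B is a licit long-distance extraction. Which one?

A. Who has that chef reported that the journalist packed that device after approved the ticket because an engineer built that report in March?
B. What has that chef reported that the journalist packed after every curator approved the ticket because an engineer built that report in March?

B

In A, the wh-phrase is extracted from inside an adjunct island (introduced by "after"), which blocks movement.
In B, the extraction path crosses only that-complement boundaries, which are transparent.
So B is grammatical.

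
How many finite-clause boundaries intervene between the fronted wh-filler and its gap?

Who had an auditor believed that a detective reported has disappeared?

"who" is extracted from the subject of "disappeared".
Boundaries crossed, outermost first: [that], [Ø] — 2 in total.

2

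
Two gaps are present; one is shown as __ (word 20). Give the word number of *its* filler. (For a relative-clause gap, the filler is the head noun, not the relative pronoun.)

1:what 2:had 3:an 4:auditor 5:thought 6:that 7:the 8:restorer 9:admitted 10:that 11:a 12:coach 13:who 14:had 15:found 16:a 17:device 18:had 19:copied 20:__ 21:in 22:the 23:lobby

The marked gap is the direct object of "copied".
Its filler is the fronted wh-phrase "what", at word 1.
(The other dependency links word 12 to a gap after word 13.)

1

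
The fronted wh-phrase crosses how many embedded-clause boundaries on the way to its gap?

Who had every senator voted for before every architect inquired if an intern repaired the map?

0

"who" originates inside the matrix clause — no clause boundary is crossed.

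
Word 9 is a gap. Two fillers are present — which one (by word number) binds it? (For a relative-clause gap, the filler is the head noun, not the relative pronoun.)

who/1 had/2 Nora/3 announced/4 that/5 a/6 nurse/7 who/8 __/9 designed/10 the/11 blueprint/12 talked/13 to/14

The marked gap is inside the relative clause, the subject of "designed".
Its filler is the head noun "nurse" (via "who"), at word 7.
(The other dependency links word 1 to a gap after word 14.)

7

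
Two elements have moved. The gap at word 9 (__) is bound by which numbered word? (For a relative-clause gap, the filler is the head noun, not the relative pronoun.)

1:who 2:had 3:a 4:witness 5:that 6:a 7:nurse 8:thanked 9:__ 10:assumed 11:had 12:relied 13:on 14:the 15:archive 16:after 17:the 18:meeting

4

The marked gap is inside the relative clause, the direct object of "thanked".
Its filler is the head noun "witness" (via "that"), at word 4.
(The other dependency links word 1 to a gap after word 10.)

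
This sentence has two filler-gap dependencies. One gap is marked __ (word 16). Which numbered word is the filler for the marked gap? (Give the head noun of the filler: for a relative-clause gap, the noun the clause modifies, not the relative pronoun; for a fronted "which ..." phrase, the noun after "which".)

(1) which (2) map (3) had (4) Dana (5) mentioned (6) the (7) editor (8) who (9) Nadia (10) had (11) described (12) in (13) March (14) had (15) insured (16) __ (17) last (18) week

The marked gap is the direct object of "insured".
Its filler is the fronted wh-phrase "which map", at word 2.
(The other dependency links word 7 to a gap after word 11.)

2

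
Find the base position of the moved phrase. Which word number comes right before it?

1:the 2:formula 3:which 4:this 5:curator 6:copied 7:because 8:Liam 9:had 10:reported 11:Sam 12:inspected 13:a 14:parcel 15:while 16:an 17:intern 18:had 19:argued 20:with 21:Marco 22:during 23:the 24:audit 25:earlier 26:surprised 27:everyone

6

The displaced element is "the formula" (word 2).
It functions as the direct object of "copied", so the gap sits immediately after word 6 ("copied").
Base order: This curator copied the formula because Liam had reported Sam inspected a parcel while an intern had argued with Marco during the audit earlier.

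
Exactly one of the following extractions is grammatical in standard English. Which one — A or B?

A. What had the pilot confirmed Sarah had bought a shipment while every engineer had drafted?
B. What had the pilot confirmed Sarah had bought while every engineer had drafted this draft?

In A, the wh-phrase is extracted from inside an adjunct island (introduced by "while"), which blocks movement.
In B, the extraction path crosses only that-complement boundaries, which are transparent.
So B is grammatical.

B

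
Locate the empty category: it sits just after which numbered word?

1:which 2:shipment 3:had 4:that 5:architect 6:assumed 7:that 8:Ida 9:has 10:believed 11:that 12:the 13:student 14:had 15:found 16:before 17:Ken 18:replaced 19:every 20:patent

15

The displaced element is "which shipment" (word 2).
It is linked across 2 clause boundaries (that → that).
It functions as the direct object of "found", so the gap sits immediately after word 15 ("found").
Base order: That architect had assumed that Ida has believed that the student had found which shipment before Ken replaced every patent.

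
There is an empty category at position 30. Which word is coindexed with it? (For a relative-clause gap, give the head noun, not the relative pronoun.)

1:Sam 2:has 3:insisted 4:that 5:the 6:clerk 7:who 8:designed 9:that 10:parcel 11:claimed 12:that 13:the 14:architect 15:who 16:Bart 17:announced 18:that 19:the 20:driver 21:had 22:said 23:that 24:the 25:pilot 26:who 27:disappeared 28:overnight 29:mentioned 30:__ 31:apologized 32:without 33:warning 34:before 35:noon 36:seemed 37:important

14

The gap at 30 is the subject of "apologized", inside a relative clause.
The relative pronoun is "who" (word 15); it is bound by the head noun immediately before it.
Its filler is the head noun "architect", at word 14.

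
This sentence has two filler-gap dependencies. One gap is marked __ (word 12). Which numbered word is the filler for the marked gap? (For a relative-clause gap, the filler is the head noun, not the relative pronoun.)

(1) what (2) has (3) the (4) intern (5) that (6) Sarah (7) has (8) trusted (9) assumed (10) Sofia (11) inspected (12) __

1

The marked gap is the direct object of "inspected".
Its filler is the fronted wh-phrase "what", at word 1.
(The other dependency links word 4 to a gap after word 8.)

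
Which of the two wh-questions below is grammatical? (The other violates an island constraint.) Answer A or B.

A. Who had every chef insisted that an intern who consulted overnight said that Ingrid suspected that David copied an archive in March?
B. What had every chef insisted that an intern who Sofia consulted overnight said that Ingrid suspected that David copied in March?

In A, the wh-phrase is extracted from inside a complex-NP island (relative clause) (introduced by "who"), which blocks movement.
In B, the extraction path crosses only that-complement boundaries, which are transparent.
So B is grammatical.

B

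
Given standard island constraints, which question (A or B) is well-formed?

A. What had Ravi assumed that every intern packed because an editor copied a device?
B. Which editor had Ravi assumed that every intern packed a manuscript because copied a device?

In B, the wh-phrase is extracted from inside an adjunct island (introduced by "because"), which blocks movement.
In A, the extraction path crosses only that-complement boundaries, which are transparent.
So A is grammatical.

A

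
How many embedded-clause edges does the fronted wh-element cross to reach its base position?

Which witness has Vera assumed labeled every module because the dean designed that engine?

"which witness" is extracted from the subject of "labeled".
Boundaries crossed, outermost first: [Ø] — 1 in total.

1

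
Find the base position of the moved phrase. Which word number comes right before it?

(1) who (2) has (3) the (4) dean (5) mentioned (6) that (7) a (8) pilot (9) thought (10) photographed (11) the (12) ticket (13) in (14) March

9

The displaced element is "who" (word 1).
It is linked across 2 clause boundaries (that → Ø).
It functions as the subject of "photographed", so the gap sits immediately after word 9 ("thought").
Base order: The dean has mentioned that a pilot thought that who photographed the ticket in March.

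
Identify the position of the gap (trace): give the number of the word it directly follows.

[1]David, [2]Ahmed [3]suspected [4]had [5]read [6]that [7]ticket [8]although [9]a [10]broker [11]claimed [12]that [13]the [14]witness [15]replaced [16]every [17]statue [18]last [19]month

3

The displaced element is "David" (word 1).
It is linked across 1 clause boundary (Ø).
It functions as the subject of "read", so the gap sits immediately after word 3 ("suspected").
Base order: Ahmed suspected that David had read that ticket although a broker claimed that the witness replaced every statue last month.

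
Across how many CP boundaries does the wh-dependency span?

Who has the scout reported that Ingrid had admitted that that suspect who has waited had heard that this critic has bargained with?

"who" is extracted from the PP object of "bargained".
Boundaries crossed, outermost first: [that], [that], [that] — 3 in total.

3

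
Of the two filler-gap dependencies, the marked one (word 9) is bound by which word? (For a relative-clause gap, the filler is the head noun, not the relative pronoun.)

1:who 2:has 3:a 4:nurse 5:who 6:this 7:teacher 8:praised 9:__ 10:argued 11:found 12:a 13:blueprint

The marked gap is inside the relative clause, the direct object of "praised".
Its filler is the head noun "nurse" (via "who"), at word 4.
(The other dependency links word 1 to a gap after word 10.)

4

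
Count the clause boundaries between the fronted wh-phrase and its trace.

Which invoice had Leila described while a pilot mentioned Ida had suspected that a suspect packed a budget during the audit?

0

"which invoice" originates inside the matrix clause — no clause boundary is crossed.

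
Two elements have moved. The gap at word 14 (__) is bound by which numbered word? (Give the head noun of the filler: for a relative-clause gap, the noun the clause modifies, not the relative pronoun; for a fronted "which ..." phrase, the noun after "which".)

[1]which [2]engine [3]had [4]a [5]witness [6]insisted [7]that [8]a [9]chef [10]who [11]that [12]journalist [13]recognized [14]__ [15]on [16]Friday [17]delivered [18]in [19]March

The marked gap is inside the relative clause, the direct object of "recognized".
Its filler is the head noun "chef" (via "who"), at word 9.
(The other dependency links word 2 to a gap after word 17.)

9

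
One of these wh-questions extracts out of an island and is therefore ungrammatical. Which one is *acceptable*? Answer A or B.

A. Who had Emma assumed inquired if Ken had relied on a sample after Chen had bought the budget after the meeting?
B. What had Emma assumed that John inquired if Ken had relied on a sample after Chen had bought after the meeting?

A

In B, the wh-phrase is extracted from inside a wh-island (introduced by "if"), which blocks movement.
In A, the extraction path crosses only that-complement boundaries, which are transparent.
So A is grammatical.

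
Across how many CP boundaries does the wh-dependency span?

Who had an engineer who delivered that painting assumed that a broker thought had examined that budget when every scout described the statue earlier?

2

"who" is extracted from the subject of "examined".
Boundaries crossed, outermost first: [that], [Ø] — 2 in total.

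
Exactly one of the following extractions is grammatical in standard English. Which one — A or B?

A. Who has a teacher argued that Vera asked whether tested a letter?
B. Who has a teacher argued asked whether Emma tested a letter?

B

In A, the wh-phrase is extracted from inside a wh-island (introduced by "whether"), which blocks movement.
In B, the extraction path crosses only that-complement boundaries, which are transparent.
So B is grammatical.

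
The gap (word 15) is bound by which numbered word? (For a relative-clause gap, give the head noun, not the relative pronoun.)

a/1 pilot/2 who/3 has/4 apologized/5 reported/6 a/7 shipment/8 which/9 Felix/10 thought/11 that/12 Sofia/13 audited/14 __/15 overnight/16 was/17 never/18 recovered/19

8

The gap at 15 is the object of "audited", inside a relative clause.
The relative pronoun is "which" (word 9); it is bound by the head noun immediately before it.
Its filler is the head noun "shipment", at word 8.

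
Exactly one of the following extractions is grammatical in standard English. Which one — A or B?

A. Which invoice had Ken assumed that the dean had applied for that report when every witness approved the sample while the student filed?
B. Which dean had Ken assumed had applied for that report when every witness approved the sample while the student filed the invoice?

In A, the wh-phrase is extracted from inside an adjunct island (introduced by "when"), which blocks movement.
In B, the extraction path crosses only that-complement boundaries, which are transparent.
So B is grammatical.

B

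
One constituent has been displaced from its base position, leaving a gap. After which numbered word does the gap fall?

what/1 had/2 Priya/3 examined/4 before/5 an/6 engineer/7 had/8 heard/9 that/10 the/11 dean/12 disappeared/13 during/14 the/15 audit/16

4

The displaced element is "what" (word 1).
It functions as the direct object of "examined", so the gap sits immediately after word 4 ("examined").
Base order: Priya had examined what before an engineer had heard that the dean disappeared during the audit.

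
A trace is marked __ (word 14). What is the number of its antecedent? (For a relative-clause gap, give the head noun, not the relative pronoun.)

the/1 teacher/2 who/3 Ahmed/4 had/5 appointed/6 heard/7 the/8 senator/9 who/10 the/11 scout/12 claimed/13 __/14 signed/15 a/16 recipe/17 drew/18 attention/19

The gap at 14 is the subject of "signed", inside a relative clause.
The relative pronoun is "who" (word 10); it is bound by the head noun immediately before it.
Its filler is the head noun "senator", at word 9.

9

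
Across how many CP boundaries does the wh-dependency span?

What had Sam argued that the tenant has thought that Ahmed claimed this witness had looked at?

"what" is extracted from the PP object of "looked".
Boundaries crossed, outermost first: [that], [that], [Ø] — 3 in total.

3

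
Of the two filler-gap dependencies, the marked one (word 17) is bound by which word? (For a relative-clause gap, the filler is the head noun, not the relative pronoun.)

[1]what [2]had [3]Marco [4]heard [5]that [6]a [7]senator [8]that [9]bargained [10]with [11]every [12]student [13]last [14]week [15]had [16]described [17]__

1

The marked gap is the direct object of "described".
Its filler is the fronted wh-phrase "what", at word 1.
(The other dependency links word 7 to a gap after word 8.)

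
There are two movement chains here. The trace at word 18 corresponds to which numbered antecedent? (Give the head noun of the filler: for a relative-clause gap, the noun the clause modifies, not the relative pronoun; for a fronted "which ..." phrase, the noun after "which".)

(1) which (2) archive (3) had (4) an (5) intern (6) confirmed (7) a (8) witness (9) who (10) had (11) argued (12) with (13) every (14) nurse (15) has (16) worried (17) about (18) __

The marked gap is the object of the preposition "about" of "worried".
Its filler is the fronted wh-phrase "which archive", at word 2.
(The other dependency links word 8 to a gap after word 9.)

2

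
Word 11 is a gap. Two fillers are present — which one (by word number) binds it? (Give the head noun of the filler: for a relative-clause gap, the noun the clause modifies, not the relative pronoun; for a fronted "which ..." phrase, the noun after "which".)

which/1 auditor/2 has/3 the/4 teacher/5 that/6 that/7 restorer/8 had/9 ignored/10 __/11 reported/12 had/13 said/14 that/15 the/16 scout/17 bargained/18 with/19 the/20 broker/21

The marked gap is inside the relative clause, the direct object of "ignored".
Its filler is the head noun "teacher" (via "that"), at word 5.
(The other dependency links word 2 to a gap after word 12.)

5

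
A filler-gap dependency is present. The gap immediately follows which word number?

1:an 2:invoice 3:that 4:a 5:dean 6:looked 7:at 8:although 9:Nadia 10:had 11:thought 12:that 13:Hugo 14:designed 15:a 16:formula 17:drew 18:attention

7

The displaced element is "an invoice" (word 2).
It functions as the object of the preposition "at" of "looked", so the gap sits immediately after word 7 ("at").
Base order: A dean looked at an invoice although Nadia had thought that Hugo designed a formula.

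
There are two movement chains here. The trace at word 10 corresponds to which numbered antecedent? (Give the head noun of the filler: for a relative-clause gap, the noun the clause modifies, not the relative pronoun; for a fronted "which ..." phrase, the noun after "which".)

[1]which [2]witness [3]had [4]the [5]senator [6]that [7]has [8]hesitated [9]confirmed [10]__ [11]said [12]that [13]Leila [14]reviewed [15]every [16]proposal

2

The marked gap is the subject of "said".
Its filler is the fronted wh-phrase "which witness", at word 2.
(The other dependency links word 5 to a gap after word 6.)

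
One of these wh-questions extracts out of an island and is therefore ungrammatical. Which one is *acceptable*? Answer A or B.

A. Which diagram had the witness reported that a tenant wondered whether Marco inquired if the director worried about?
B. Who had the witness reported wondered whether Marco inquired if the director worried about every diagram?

In A, the wh-phrase is extracted from inside a wh-island (introduced by "whether"), which blocks movement.
In B, the extraction path crosses only that-complement boundaries, which are transparent.
So B is grammatical.

B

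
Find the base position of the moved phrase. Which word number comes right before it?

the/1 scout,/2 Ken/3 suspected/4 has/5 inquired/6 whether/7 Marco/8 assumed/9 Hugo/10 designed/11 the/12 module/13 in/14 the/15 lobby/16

4

The displaced element is "the scout" (word 2).
It is linked across 1 clause boundary (Ø).
It functions as the subject of "inquired", so the gap sits immediately after word 4 ("suspected").
Base order: Ken suspected the scout has inquired whether Marco assumed Hugo designed the module in the lobby.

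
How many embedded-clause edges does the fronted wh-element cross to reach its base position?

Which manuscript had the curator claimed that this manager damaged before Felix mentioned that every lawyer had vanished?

"which manuscript" is extracted from the object of "damaged".
Boundaries crossed, outermost first: [that] — 1 in total.

1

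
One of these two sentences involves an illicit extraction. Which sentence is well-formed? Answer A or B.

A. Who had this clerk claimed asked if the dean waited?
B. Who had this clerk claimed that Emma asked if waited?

In B, the wh-phrase is extracted from inside a wh-island (introduced by "if"), which blocks movement.
In A, the extraction path crosses only that-complement boundaries, which are transparent.
So A is grammatical.

A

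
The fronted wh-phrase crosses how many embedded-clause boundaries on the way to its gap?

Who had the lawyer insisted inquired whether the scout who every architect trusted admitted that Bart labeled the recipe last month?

"who" is extracted from the subject of "inquired".
Boundaries crossed, outermost first: [Ø] — 1 in total.

1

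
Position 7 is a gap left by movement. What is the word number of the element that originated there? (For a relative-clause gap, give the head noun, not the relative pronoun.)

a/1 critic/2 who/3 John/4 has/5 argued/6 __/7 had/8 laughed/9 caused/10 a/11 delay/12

2

The gap at 7 is the subject of "laughed", inside a relative clause.
The relative pronoun is "who" (word 3); it is bound by the head noun immediately before it.
Its filler is the head noun "critic", at word 2.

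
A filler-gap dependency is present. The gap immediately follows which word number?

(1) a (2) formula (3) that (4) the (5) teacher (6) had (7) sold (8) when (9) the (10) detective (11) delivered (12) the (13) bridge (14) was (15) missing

The displaced element is "a formula" (word 2).
It functions as the direct object of "sold", so the gap sits immediately after word 7 ("sold").
Base order: The teacher had sold a formula when the detective delivered the bridge.

7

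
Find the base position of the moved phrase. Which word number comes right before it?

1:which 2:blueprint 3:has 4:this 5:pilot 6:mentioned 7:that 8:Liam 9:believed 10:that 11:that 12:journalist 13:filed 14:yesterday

The displaced element is "which blueprint" (word 2).
It is linked across 2 clause boundaries (that → that).
It functions as the direct object of "filed", so the gap sits immediately after word 13 ("filed").
Base order: This pilot has mentioned that Liam believed that that journalist filed which blueprint yesterday.

13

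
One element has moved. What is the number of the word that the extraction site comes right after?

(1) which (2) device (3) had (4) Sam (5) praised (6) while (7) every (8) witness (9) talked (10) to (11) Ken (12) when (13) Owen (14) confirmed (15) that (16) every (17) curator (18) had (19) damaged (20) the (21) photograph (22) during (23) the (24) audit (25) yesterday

5

The displaced element is "which device" (word 2).
It functions as the direct object of "praised", so the gap sits immediately after word 5 ("praised").
Base order: Sam had praised which device while every witness talked to Ken when Owen confirmed that every curator had damaged the photograph during the audit yesterday.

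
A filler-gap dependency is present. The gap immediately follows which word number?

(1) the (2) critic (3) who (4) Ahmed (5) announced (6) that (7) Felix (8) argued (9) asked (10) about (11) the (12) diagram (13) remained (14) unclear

The displaced element is "the critic" (word 2).
It is linked across 2 clause boundaries (that → Ø).
It functions as the subject of "asked", so the gap sits immediately after word 8 ("argued").
Base order: Ahmed announced that Felix argued that the critic asked about the diagram.

8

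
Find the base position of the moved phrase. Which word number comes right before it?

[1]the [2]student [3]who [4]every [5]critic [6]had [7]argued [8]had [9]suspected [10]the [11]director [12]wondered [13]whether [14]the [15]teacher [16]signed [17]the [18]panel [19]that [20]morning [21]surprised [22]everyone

The displaced element is "the student" (word 2).
It is linked across 1 clause boundary (Ø).
It functions as the subject of "suspected", so the gap sits immediately after word 7 ("argued").
Base order: Every critic had argued the student had suspected the director wondered whether the teacher signed the panel that morning.

7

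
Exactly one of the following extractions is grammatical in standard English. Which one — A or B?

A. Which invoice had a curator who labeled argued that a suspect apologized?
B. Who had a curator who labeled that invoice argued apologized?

B

In A, the wh-phrase is extracted from inside a complex-NP island (relative clause) (introduced by "who"), which blocks movement.
In B, the extraction path crosses only that-complement boundaries, which are transparent.
So B is grammatical.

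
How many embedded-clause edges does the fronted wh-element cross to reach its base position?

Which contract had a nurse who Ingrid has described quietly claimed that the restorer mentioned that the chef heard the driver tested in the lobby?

"which contract" is extracted from the object of "tested".
Boundaries crossed, outermost first: [that], [that], [Ø] — 3 in total.

3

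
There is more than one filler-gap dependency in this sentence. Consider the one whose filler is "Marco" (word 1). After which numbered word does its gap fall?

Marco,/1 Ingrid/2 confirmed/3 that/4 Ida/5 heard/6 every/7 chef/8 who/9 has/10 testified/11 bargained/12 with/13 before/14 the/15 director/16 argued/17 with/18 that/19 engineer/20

13

The displaced element is "Marco" (word 1).
It is linked across 2 clause boundaries (that → Ø).
It functions as the object of the preposition "with" of "bargained", so the gap sits immediately after word 13 ("with").
Base order: Ingrid confirmed that Ida heard every chef who has testified bargained with Marco before the director argued with that engineer.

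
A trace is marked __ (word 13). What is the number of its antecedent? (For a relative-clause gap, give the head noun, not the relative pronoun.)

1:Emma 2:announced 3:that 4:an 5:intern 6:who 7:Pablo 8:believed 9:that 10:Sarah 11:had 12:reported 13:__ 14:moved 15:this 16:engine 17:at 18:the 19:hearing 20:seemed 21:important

5

The gap at 13 is the subject of "moved", inside a relative clause.
The relative pronoun is "who" (word 6); it is bound by the head noun immediately before it.
Its filler is the head noun "intern", at word 5.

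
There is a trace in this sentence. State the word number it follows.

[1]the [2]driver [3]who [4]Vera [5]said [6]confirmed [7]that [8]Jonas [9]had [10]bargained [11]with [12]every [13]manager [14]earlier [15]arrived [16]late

The displaced element is "the driver" (word 2).
It is linked across 1 clause boundary (Ø).
It functions as the subject of "confirmed", so the gap sits immediately after word 5 ("said").
Base order: Vera said that the driver confirmed that Jonas had bargained with every manager earlier.

5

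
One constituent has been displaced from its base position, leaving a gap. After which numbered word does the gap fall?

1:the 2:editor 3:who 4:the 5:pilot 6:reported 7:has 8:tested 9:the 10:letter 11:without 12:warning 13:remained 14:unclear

6

The displaced element is "the editor" (word 2).
It is linked across 1 clause boundary (Ø).
It functions as the subject of "tested", so the gap sits immediately after word 6 ("reported").
Base order: The pilot reported that the editor has tested the letter without warning.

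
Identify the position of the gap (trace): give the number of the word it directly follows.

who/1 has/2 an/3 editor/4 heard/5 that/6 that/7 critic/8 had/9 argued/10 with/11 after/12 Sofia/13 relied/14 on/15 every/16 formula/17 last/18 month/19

11

The displaced element is "who" (word 1).
It is linked across 1 clause boundary (that).
It functions as the object of the preposition "with" of "argued", so the gap sits immediately after word 11 ("with").
Base order: An editor has heard that that critic had argued with who after Sofia relied on every formula last month.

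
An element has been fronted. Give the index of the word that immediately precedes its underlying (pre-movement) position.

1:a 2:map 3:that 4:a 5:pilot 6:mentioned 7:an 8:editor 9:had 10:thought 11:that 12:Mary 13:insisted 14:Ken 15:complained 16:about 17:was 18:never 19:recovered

The displaced element is "a map" (word 2).
It is linked across 3 clause boundaries (Ø → that → Ø).
It functions as the object of the preposition "about" of "complained", so the gap sits immediately after word 16 ("about").
Base order: A pilot mentioned an editor had thought that Mary insisted Ken complained about a map.

16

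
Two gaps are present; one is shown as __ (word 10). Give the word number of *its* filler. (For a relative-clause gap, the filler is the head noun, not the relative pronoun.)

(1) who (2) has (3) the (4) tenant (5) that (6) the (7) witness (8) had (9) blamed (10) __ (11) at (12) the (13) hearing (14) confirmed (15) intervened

The marked gap is inside the relative clause, the direct object of "blamed".
Its filler is the head noun "tenant" (via "that"), at word 4.
(The other dependency links word 1 to a gap after word 14.)

4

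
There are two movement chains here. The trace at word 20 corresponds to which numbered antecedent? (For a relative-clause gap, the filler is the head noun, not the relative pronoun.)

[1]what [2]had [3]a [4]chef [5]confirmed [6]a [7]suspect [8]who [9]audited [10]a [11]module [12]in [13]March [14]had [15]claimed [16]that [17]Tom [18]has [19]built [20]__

1

The marked gap is the direct object of "built".
Its filler is the fronted wh-phrase "what", at word 1.
(The other dependency links word 7 to a gap after word 8.)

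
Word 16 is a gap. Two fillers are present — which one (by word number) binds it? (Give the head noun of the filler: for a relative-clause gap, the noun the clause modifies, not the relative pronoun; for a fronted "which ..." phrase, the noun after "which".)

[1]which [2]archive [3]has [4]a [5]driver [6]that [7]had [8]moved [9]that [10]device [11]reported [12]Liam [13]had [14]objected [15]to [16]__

2

The marked gap is the object of the preposition "to" of "objected".
Its filler is the fronted wh-phrase "which archive", at word 2.
(The other dependency links word 5 to a gap after word 6.)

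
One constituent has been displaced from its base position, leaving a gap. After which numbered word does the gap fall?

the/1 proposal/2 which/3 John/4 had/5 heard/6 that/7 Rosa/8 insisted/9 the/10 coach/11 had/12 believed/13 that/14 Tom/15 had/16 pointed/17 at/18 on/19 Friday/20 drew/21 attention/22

18

The displaced element is "the proposal" (word 2).
It is linked across 3 clause boundaries (that → Ø → that).
It functions as the object of the preposition "at" of "pointed", so the gap sits immediately after word 18 ("at").
Base order: John had heard that Rosa insisted the coach had believed that Tom had pointed at the proposal on Friday.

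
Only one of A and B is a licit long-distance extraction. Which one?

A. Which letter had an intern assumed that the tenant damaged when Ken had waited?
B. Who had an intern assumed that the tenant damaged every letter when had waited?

In B, the wh-phrase is extracted from inside an adjunct island (introduced by "when"), which blocks movement.
In A, the extraction path crosses only that-complement boundaries, which are transparent.
So A is grammatical.

A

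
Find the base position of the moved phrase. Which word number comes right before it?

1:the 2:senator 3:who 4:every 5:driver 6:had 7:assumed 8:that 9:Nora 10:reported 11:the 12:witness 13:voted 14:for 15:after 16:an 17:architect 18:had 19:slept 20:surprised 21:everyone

The displaced element is "the senator" (word 2).
It is linked across 2 clause boundaries (that → Ø).
It functions as the object of the preposition "for" of "voted", so the gap sits immediately after word 14 ("for").
Base order: Every driver had assumed that Nora reported the witness voted for the senator after an architect had slept.

14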